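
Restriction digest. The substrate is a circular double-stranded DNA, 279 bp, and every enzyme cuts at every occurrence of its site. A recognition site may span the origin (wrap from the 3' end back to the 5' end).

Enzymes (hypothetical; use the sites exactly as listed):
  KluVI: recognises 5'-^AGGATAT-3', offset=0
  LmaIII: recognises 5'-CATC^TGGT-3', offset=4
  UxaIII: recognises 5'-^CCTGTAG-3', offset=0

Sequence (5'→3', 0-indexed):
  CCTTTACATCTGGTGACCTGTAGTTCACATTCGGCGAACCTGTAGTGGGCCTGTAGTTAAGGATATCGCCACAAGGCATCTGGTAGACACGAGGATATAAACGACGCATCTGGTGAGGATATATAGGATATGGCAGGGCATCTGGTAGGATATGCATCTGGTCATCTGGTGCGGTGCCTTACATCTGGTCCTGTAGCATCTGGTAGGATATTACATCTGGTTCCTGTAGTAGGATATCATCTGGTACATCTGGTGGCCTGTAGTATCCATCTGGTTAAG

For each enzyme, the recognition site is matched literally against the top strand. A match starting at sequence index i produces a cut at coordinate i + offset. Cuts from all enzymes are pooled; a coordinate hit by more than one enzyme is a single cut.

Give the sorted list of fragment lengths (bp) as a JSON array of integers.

Scan for sites:
  KluVI AGGATAT/0: at [59, 91, 115, 124, 146, 204, 230] ⇒ [59, 91, 115, 124, 146, 204, 230]
  LmaIII CATCTGGT/4: at [6, 76, 106, 138, 154, 162, 181, 196, 213, 237, 246, 267] ⇒ [10, 80, 110, 142, 158, 166, 185, 200, 217, 241, 250, 271]
  UxaIII CCTGTAG/0: at [16, 38, 49, 189, 222, 256] ⇒ [16, 38, 49, 189, 222, 256]

All cut coordinates (distinct, sorted): [10, 16, 38, 49, 59, 80, 91, 110, 115, 124, 142, 146, 158, 166, 185, 189, 200, 204, 217, 222, 230, 241, 250, 256, 271]

Fragments:
  10→16: 6 bp
  16→38: 22 bp
  38→49: 11 bp
  49→59: 10 bp
  59→80: 21 bp
  80→91: 11 bp
  91→110: 19 bp
  110→115: 5 bp
  115→124: 9 bp
  124→142: 18 bp
  142→146: 4 bp
  146→158: 12 bp
  158→166: 8 bp
  166→185: 19 bp
  185→189: 4 bp
  189→200: 11 bp
  200→204: 4 bp
  204→217: 13 bp
  217→222: 5 bp
  222→230: 8 bp
  230→241: 11 bp
  241→250: 9 bp
  250→256: 6 bp
  256→271: 15 bp
  271→10 (wrap): 279-271+10 = 18 bp

[4,4,4,5,5,6,6,8,8,9,9,10,11,11,11,11,12,13,15,18,18,19,19,21,22]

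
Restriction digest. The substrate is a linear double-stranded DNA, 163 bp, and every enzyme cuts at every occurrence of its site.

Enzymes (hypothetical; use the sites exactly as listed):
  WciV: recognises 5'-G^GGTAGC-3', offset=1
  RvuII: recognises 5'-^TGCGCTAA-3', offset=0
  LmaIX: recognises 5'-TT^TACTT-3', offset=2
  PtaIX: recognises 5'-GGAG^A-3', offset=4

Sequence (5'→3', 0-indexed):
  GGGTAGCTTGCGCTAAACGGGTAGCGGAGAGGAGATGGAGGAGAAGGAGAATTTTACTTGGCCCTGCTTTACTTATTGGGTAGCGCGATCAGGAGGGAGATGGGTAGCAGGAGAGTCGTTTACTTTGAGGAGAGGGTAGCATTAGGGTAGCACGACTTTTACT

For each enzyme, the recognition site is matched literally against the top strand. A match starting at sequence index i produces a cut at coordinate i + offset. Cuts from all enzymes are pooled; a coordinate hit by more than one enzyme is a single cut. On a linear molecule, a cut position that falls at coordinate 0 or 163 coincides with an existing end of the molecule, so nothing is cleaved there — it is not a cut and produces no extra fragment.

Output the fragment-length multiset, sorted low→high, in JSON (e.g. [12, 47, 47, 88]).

Per-enzyme occurrences:
  WciV GGGTAGC/1: at [0, 18, 77, 101, 133, 144] ⇒ [1, 19, 78, 102, 134, 145]
  RvuII TGCGCTAA/0: at [8] ⇒ [8]
  LmaIX TTTACTT/2: at [52, 67, 118] ⇒ [54, 69, 120]
  PtaIX GGAGA/4: at [25, 30, 39, 45, 95, 109, 128] ⇒ [29, 34, 43, 49, 99, 113, 132]

Pooled cuts: [1, 8, 19, 29, 34, 43, 49, 54, 69, 78, 99, 102, 113, 120, 132, 134, 145]

Fragments:
  [0,1): 1 bp
  [1,8): 7 bp
  [8,19): 11 bp
  [19,29): 10 bp
  [29,34): 5 bp
  [34,43): 9 bp
  [43,49): 6 bp
  [49,54): 5 bp
  [54,69): 15 bp
  [69,78): 9 bp
  [78,99): 21 bp
  [99,102): 3 bp
  [102,113): 11 bp
  [113,120): 7 bp
  [120,132): 12 bp
  [132,134): 2 bp
  [134,145): 11 bp
  [145,163): 18 bp

[1,2,3,5,5,6,7,7,9,9,10,11,11,11,12,15,18,21]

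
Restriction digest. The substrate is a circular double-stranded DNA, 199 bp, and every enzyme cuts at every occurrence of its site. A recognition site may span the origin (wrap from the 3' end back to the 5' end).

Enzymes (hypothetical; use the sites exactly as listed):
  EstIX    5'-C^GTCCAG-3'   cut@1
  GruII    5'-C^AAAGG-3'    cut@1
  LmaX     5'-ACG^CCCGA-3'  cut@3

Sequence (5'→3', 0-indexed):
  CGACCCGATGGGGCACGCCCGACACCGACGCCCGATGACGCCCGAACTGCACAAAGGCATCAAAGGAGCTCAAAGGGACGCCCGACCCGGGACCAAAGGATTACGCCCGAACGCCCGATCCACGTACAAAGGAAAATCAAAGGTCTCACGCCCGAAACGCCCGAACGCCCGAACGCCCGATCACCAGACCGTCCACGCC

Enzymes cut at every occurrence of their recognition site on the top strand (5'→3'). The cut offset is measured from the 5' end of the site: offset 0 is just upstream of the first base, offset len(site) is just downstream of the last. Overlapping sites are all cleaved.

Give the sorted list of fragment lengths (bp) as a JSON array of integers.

[8,8,8,9,9,9,10,10,11,11,12,12,13,14,14,19,22]

Per-enzyme occurrences:
  EstIX (CGTCCAG, off=1): no sites
  GruII CAAAGG/1: at [51, 60, 70, 93, 126, 137] ⇒ [52, 61, 71, 94, 127, 138]
  LmaX ACGCCCGA/3: at [14, 27, 37, 77, 102, 110, 147, 156, 164, 172, 194] ⇒ [17, 30, 40, 80, 105, 113, 150, 159, 167, 175, 197]

All cut coordinates (distinct, sorted): [17, 30, 40, 52, 61, 71, 80, 94, 105, 113, 127, 138, 150, 159, 167, 175, 197]

Fragment lengths:
  17→30: 13 bp
  30→40: 10 bp
  40→52: 12 bp
  52→61: 9 bp
  61→71: 10 bp
  71→80: 9 bp
  80→94: 14 bp
  94→105: 11 bp
  105→113: 8 bp
  113→127: 14 bp
  127→138: 11 bp
  138→150: 12 bp
  150→159: 9 bp
  159→167: 8 bp
  167→175: 8 bp
  175→197: 22 bp
  197→17 (wrap): 199-197+17 = 19 bp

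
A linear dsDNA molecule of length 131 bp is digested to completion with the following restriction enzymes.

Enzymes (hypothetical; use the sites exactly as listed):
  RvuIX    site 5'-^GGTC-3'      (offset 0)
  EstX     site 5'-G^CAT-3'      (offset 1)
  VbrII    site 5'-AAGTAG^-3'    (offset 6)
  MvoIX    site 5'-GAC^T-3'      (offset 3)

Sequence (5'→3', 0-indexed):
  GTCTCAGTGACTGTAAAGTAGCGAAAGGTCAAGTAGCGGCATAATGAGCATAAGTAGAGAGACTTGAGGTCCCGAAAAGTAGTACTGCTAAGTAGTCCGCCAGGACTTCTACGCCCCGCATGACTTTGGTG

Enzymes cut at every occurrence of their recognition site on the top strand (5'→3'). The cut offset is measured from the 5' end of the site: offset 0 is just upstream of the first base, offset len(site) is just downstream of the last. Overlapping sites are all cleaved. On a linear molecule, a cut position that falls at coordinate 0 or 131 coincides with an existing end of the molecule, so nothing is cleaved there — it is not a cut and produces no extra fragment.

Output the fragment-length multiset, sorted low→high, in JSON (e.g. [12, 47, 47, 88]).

Per-enzyme occurrences:
  RvuIX GGTC/0: at [26, 67] ⇒ [26, 67]
  EstX GCAT/1: at [38, 47, 117] ⇒ [39, 48, 118]
  VbrII AAGTAG/6: at [15, 30, 51, 76, 89] ⇒ [21, 36, 57, 82, 95]
  MvoIX GACT/3: at [8, 60, 103, 121] ⇒ [11, 63, 106, 124]

Pooled cuts: [11, 21, 26, 36, 39, 48, 57, 63, 67, 82, 95, 106, 118, 124]

Fragment lengths:
  [0,11): 11 bp
  [11,21): 10 bp
  [21,26): 5 bp
  [26,36): 10 bp
  [36,39): 3 bp
  [39,48): 9 bp
  [48,57): 9 bp
  [57,63): 6 bp
  [63,67): 4 bp
  [67,82): 15 bp
  [82,95): 13 bp
  [95,106): 11 bp
  [106,118): 12 bp
  [118,124): 6 bp
  [124,131): 7 bp

[3,4,5,6,6,7,9,9,10,10,11,11,12,13,15]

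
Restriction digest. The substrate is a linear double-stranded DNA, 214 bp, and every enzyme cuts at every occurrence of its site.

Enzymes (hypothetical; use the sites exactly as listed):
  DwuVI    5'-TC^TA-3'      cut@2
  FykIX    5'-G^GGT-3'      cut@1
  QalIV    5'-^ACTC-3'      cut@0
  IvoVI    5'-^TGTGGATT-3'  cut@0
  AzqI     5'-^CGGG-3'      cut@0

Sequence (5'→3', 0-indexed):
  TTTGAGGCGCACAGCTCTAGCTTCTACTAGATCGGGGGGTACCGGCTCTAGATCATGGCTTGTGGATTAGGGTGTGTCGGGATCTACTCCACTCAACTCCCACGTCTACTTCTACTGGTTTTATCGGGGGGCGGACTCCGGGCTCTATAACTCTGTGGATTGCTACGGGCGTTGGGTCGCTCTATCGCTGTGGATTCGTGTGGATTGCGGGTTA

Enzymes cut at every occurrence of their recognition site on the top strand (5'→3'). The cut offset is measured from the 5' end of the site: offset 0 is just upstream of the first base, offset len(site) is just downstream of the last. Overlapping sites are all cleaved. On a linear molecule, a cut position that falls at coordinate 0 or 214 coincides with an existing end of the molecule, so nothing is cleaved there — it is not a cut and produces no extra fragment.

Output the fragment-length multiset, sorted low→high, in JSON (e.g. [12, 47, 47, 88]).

[1,2,4,4,4,5,5,5,5,6,6,7,7,7,7,8,8,9,9,10,10,10,11,11,12,12,12,17]

Scan for sites:
  DwuVI (TCTA, off=2): starts [15, 22, 46, 82, 104, 110, 143, 180] → cuts [17, 24, 48, 84, 106, 112, 145, 182]
  FykIX (GGGT, off=1): starts [36, 69, 173, 208] → cuts [37, 70, 174, 209]
  QalIV (ACTC, off=0): starts [85, 90, 95, 134, 149] → cuts [85, 90, 95, 134, 149]
  IvoVI (TGTGGATT, off=0): starts [60, 153, 188, 198] → cuts [60, 153, 188, 198]
  AzqI (CGGG, off=0): starts [32, 77, 124, 138, 165, 207] → cuts [32, 77, 124, 138, 165, 207]

All cut coordinates (distinct, sorted): [17, 24, 32, 37, 48, 60, 70, 77, 84, 85, 90, 95, 106, 112, 124, 134, 138, 145, 149, 153, 165, 174, 182, 188, 198, 207, 209]

Fragments:
  [0,17): 17 bp
  [17,24): 7 bp
  [24,32): 8 bp
  [32,37): 5 bp
  [37,48): 11 bp
  [48,60): 12 bp
  [60,70): 10 bp
  [70,77): 7 bp
  [77,84): 7 bp
  [84,85): 1 bp
  [85,90): 5 bp
  [90,95): 5 bp
  [95,106): 11 bp
  [106,112): 6 bp
  [112,124): 12 bp
  [124,134): 10 bp
  [134,138): 4 bp
  [138,145): 7 bp
  [145,149): 4 bp
  [149,153): 4 bp
  [153,165): 12 bp
  [165,174): 9 bp
  [174,182): 8 bp
  [182,188): 6 bp
  [188,198): 10 bp
  [198,207): 9 bp
  [207,209): 2 bp
  [209,214): 5 bp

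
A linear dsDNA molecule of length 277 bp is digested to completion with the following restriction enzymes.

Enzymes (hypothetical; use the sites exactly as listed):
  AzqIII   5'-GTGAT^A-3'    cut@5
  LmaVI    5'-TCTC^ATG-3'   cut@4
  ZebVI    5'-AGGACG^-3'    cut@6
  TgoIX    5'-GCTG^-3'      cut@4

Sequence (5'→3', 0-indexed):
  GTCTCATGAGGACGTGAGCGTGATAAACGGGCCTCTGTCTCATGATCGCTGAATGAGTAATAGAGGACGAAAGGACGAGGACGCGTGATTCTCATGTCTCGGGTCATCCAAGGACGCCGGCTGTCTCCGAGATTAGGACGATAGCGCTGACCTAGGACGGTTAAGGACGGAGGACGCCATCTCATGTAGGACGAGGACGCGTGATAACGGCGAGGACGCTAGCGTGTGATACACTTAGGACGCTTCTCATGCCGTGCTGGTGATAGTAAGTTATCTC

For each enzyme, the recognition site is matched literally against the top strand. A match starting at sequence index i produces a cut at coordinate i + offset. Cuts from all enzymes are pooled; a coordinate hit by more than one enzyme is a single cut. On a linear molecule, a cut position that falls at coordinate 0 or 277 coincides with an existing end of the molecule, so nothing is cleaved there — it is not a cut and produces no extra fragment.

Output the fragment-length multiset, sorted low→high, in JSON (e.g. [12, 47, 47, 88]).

Site scan:
  AzqIII (GTGATA, off=5): starts [19, 200, 225, 259] → cuts [24, 205, 230, 264]
  LmaVI (TCTCATG, off=4): starts [1, 37, 89, 179, 244] → cuts [5, 41, 93, 183, 248]
  ZebVI (AGGACG, off=6): starts [8, 63, 71, 77, 110, 134, 153, 163, 170, 187, 193, 212, 236] → cuts [14, 69, 77, 83, 116, 140, 159, 169, 176, 193, 199, 218, 242]
  TgoIX (GCTG, off=4): starts [47, 119, 145, 255] → cuts [51, 123, 149, 259]

All cut coordinates (distinct, sorted): [5, 14, 24, 41, 51, 69, 77, 83, 93, 116, 123, 140, 149, 159, 169, 176, 183, 193, 199, 205, 218, 230, 242, 248, 259, 264]

Fragments:
  [0,5): 5 bp
  [5,14): 9 bp
  [14,24): 10 bp
  [24,41): 17 bp
  [41,51): 10 bp
  [51,69): 18 bp
  [69,77): 8 bp
  [77,83): 6 bp
  [83,93): 10 bp
  [93,116): 23 bp
  [116,123): 7 bp
  [123,140): 17 bp
  [140,149): 9 bp
  [149,159): 10 bp
  [159,169): 10 bp
  [169,176): 7 bp
  [176,183): 7 bp
  [183,193): 10 bp
  [193,199): 6 bp
  [199,205): 6 bp
  [205,218): 13 bp
  [218,230): 12 bp
  [230,242): 12 bp
  [242,248): 6 bp
  [248,259): 11 bp
  [259,264): 5 bp
  [264,277): 13 bp

[5,5,6,6,6,6,7,7,7,8,9,9,10,10,10,10,10,10,11,12,12,13,13,17,17,18,23]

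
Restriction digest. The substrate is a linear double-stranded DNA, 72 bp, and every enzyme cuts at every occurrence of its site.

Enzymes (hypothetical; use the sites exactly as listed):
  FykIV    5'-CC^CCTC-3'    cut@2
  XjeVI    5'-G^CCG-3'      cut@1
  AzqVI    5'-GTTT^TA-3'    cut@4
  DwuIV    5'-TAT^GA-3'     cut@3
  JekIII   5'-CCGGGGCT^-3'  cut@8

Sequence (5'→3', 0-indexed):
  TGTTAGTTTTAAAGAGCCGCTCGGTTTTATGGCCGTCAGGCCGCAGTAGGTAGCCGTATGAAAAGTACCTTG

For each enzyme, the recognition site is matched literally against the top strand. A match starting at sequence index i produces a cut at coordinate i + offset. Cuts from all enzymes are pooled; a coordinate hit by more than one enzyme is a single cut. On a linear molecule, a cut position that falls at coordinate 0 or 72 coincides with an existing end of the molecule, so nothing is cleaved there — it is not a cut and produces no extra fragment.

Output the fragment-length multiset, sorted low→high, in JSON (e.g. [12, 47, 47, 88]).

[5,6,7,8,9,11,13,13]

Scan for sites:
  FykIV (CCCCTC, off=2): no sites
  XjeVI GCCG/1: at [15, 31, 39, 52] ⇒ [16, 32, 40, 53]
  AzqVI GTTTTA/4: at [5, 23] ⇒ [9, 27]
  DwuIV TATGA/3: at [56] ⇒ [59]
  JekIII (CCGGGGCT, off=8): no sites

Pooled cuts: [9, 16, 27, 32, 40, 53, 59]

Fragments:
  [0,9): 9 bp
  [9,16): 7 bp
  [16,27): 11 bp
  [27,32): 5 bp
  [32,40): 8 bp
  [40,53): 13 bp
  [53,59): 6 bp
  [59,72): 13 bp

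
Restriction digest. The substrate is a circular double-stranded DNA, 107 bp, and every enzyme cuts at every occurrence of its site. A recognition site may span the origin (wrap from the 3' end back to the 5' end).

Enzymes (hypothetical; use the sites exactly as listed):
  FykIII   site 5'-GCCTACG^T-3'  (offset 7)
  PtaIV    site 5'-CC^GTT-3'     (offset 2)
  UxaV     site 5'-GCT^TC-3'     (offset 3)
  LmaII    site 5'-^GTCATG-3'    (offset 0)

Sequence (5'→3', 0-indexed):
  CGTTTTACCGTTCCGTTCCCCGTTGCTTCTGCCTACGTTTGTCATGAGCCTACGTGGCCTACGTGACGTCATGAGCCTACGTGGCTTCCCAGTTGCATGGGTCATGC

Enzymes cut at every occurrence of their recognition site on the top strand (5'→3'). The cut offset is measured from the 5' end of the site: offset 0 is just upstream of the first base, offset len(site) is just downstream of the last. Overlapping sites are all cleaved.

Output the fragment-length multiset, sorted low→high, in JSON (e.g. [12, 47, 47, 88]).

[3,4,5,5,6,7,8,8,9,10,14,14,14]

Scan for sites:
  FykIII GCCTACGT/7: at [30, 47, 56, 74] ⇒ [37, 54, 63, 81]
  PtaIV CCGTT/2: at [7, 12, 19, 106] ⇒ [1, 9, 14, 21]
  UxaV GCTTC/3: at [24, 83] ⇒ [27, 86]
  LmaII GTCATG/0: at [40, 67, 100] ⇒ [40, 67, 100]

All cut coordinates (distinct, sorted): [1, 9, 14, 21, 27, 37, 40, 54, 63, 67, 81, 86, 100]

Fragments:
  1→9: 8 bp
  9→14: 5 bp
  14→21: 7 bp
  21→27: 6 bp
  27→37: 10 bp
  37→40: 3 bp
  40→54: 14 bp
  54→63: 9 bp
  63→67: 4 bp
  67→81: 14 bp
  81→86: 5 bp
  86→100: 14 bp
  100→1 (wrap): 107-100+1 = 8 bp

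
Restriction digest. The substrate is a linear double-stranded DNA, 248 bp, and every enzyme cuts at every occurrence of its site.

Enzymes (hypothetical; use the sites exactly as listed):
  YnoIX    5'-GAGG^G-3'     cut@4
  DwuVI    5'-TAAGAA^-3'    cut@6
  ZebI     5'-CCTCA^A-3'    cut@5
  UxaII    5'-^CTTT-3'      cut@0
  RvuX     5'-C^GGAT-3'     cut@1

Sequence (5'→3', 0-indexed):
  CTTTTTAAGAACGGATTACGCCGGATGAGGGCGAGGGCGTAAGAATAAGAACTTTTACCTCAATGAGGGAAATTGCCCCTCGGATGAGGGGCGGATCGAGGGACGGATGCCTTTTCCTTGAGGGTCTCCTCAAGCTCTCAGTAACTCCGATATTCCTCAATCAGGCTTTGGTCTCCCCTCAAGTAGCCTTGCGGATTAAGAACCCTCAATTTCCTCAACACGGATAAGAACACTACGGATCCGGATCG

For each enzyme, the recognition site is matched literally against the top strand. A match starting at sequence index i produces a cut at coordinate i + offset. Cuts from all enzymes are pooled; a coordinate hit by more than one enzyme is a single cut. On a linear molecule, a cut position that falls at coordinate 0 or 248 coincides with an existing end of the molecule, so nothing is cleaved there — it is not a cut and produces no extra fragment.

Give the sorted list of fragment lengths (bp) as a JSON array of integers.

[1,3,3,4,6,6,6,6,6,6,6,6,6,8,8,9,9,9,9,9,10,10,11,11,11,13,13,16,27]

Scan for sites:
  YnoIX GAGGG/4: at [26, 32, 64, 85, 97, 119] ⇒ [30, 36, 68, 89, 101, 123]
  DwuVI TAAGAA/6: at [5, 39, 45, 196, 224] ⇒ [11, 45, 51, 202, 230]
  ZebI CCTCAA/5: at [57, 127, 154, 176, 203, 212] ⇒ [62, 132, 159, 181, 208, 217]
  UxaII CTTT/0: at [0, 51, 110, 165] ⇒ [51, 110, 165] (position 0 is a terminus of the linear molecule — no cut)
  RvuX CGGAT/1: at [11, 21, 80, 91, 103, 191, 220, 235, 241] ⇒ [12, 22, 81, 92, 104, 192, 221, 236, 242]

Pooled cuts: [11, 12, 22, 30, 36, 45, 51, 62, 68, 81, 89, 92, 101, 104, 110, 123, 132, 159, 165, 181, 192, 202, 208, 217, 221, 230, 236, 242]

Fragment lengths:
  [0,11): 11 bp
  [11,12): 1 bp
  [12,22): 10 bp
  [22,30): 8 bp
  [30,36): 6 bp
  [36,45): 9 bp
  [45,51): 6 bp
  [51,62): 11 bp
  [62,68): 6 bp
  [68,81): 13 bp
  [81,89): 8 bp
  [89,92): 3 bp
  [92,101): 9 bp
  [101,104): 3 bp
  [104,110): 6 bp
  [110,123): 13 bp
  [123,132): 9 bp
  [132,159): 27 bp
  [159,165): 6 bp
  [165,181): 16 bp
  [181,192): 11 bp
  [192,202): 10 bp
  [202,208): 6 bp
  [208,217): 9 bp
  [217,221): 4 bp
  [221,230): 9 bp
  [230,236): 6 bp
  [236,242): 6 bp
  [242,248): 6 bp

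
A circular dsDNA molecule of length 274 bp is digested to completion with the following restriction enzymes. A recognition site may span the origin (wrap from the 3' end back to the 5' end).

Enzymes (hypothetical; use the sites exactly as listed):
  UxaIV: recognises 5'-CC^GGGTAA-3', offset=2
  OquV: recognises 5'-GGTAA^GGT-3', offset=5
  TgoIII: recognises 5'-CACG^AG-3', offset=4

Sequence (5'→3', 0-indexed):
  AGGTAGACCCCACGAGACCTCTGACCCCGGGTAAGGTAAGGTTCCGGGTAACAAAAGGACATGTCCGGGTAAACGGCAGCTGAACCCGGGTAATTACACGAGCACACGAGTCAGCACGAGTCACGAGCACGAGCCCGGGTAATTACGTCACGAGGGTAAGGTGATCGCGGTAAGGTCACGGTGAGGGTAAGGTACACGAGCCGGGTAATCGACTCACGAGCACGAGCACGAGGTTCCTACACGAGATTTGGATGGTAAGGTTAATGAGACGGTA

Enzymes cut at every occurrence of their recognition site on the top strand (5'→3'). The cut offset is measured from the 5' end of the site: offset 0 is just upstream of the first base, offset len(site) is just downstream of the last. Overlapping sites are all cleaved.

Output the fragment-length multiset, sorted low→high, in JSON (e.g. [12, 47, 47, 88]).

[4,5,5,6,6,6,6,6,7,7,8,8,10,13,13,13,14,14,15,16,16,17,17,21,21]

Site scan:
  UxaIV (CCGGGTAA, off=2): starts [26, 43, 64, 85, 134, 200] → cuts [28, 45, 66, 87, 136, 202]
  OquV (GGTAAGGT, off=5): starts [29, 34, 154, 168, 185, 253, 270] → cuts [1, 34, 39, 159, 173, 190, 258]
  TgoIII (CACGAG, off=4): starts [10, 96, 104, 114, 121, 127, 148, 194, 214, 220, 226, 239] → cuts [14, 100, 108, 118, 125, 131, 152, 198, 218, 224, 230, 243]

Pooled cuts: [1, 14, 28, 34, 39, 45, 66, 87, 100, 108, 118, 125, 131, 136, 152, 159, 173, 190, 198, 202, 218, 224, 230, 243, 258]

Fragment lengths:
  1→14: 13 bp
  14→28: 14 bp
  28→34: 6 bp
  34→39: 5 bp
  39→45: 6 bp
  45→66: 21 bp
  66→87: 21 bp
  87→100: 13 bp
  100→108: 8 bp
  108→118: 10 bp
  118→125: 7 bp
  125→131: 6 bp
  131→136: 5 bp
  136→152: 16 bp
  152→159: 7 bp
  159→173: 14 bp
  173→190: 17 bp
  190→198: 8 bp
  198→202: 4 bp
  202→218: 16 bp
  218→224: 6 bp
  224→230: 6 bp
  230→243: 13 bp
  243→258: 15 bp
  258→1 (wrap): 274-258+1 = 17 bp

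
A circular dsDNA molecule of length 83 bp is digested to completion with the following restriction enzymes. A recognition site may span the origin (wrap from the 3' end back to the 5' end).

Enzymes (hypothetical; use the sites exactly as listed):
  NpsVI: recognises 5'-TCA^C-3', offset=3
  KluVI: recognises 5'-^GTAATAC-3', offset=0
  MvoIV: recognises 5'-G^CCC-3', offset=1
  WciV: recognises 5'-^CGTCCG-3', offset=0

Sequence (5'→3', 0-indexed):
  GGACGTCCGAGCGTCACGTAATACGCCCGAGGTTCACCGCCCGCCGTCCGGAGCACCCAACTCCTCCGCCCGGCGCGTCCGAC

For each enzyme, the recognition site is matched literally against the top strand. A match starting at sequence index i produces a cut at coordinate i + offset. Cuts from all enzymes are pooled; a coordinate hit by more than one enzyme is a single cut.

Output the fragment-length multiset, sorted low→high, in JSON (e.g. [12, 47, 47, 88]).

[1,3,5,7,8,11,11,13,24]

Scan for sites:
  NpsVI TCAC/3: at [13, 33] ⇒ [16, 36]
  KluVI GTAATAC/0: at [17] ⇒ [17]
  MvoIV GCCC/1: at [24, 38, 67] ⇒ [25, 39, 68]
  WciV CGTCCG/0: at [3, 44, 75] ⇒ [3, 44, 75]

All cut coordinates (distinct, sorted): [3, 16, 17, 25, 36, 39, 44, 68, 75]

Fragments:
  3→16: 13 bp
  16→17: 1 bp
  17→25: 8 bp
  25→36: 11 bp
  36→39: 3 bp
  39→44: 5 bp
  44→68: 24 bp
  68→75: 7 bp
  75→3 (wrap): 83-75+3 = 11 bp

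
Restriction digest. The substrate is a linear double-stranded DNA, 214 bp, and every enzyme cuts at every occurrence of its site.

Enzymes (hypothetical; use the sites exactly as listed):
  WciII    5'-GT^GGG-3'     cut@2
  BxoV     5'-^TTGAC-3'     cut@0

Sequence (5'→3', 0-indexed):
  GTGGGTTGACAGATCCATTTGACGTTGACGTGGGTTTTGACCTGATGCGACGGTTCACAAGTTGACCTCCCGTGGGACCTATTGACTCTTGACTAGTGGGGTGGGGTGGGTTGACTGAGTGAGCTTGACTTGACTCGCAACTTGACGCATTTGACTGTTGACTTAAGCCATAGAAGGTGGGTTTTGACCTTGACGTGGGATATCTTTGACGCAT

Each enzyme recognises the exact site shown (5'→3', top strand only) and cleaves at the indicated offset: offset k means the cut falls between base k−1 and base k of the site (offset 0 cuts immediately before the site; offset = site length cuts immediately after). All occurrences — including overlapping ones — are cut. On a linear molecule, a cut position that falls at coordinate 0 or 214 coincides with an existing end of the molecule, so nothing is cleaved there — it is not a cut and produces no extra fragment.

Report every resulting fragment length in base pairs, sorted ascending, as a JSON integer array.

[2,3,3,5,5,5,5,5,6,6,7,7,7,7,8,9,9,9,9,12,12,13,14,21,25]

Scan for sites:
  WciII GTGGG/2: at [0, 29, 71, 95, 100, 105, 176, 194] ⇒ [2, 31, 73, 97, 102, 107, 178, 196]
  BxoV TTGAC/0: at [5, 18, 24, 36, 61, 81, 88, 110, 124, 129, 141, 150, 157, 183, 189, 205] ⇒ [5, 18, 24, 36, 61, 81, 88, 110, 124, 129, 141, 150, 157, 183, 189, 205]

All cut coordinates (distinct, sorted): [2, 5, 18, 24, 31, 36, 61, 73, 81, 88, 97, 102, 107, 110, 124, 129, 141, 150, 157, 178, 183, 189, 196, 205]

Fragments:
  [0,2): 2 bp
  [2,5): 3 bp
  [5,18): 13 bp
  [18,24): 6 bp
  [24,31): 7 bp
  [31,36): 5 bp
  [36,61): 25 bp
  [61,73): 12 bp
  [73,81): 8 bp
  [81,88): 7 bp
  [88,97): 9 bp
  [97,102): 5 bp
  [102,107): 5 bp
  [107,110): 3 bp
  [110,124): 14 bp
  [124,129): 5 bp
  [129,141): 12 bp
  [141,150): 9 bp
  [150,157): 7 bp
  [157,178): 21 bp
  [178,183): 5 bp
  [183,189): 6 bp
  [189,196): 7 bp
  [196,205): 9 bp
  [205,214): 9 bp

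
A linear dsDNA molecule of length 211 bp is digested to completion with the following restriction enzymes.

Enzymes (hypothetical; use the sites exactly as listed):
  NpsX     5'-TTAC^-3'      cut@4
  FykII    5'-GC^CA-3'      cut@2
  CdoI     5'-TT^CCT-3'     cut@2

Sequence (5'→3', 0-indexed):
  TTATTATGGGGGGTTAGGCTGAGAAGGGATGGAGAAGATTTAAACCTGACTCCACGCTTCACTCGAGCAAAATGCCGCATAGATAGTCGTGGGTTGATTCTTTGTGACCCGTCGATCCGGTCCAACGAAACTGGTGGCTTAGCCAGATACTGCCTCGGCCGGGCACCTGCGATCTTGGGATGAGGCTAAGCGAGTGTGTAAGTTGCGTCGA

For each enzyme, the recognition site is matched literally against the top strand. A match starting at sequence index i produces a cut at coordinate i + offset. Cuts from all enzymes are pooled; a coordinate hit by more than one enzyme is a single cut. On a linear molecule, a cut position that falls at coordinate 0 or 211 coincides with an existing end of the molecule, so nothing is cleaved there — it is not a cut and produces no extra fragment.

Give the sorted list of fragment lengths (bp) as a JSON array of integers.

Site scan:
  NpsX (TTAC, off=4): no sites
  FykII GCCA/2: at [141] ⇒ [143]
  CdoI (TTCCT, off=2): no sites

All cut coordinates (distinct, sorted): [143]

Fragment lengths:
  [0,143): 143 bp
  [143,211): 68 bp

[68,143]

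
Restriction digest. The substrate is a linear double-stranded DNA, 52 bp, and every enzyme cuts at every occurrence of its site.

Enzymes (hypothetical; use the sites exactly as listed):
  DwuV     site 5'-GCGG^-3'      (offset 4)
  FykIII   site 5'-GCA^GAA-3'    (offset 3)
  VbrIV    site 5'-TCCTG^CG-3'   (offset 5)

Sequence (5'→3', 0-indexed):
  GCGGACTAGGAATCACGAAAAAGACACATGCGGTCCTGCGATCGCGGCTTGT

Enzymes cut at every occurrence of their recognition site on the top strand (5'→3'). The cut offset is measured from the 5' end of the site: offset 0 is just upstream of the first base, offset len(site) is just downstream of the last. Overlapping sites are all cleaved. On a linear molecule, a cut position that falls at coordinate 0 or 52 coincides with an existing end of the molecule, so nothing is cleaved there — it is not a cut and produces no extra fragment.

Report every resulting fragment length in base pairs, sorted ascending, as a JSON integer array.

[4,5,5,9,29]

Site scan:
  DwuV (GCGG, off=4): starts [0, 29, 43] → cuts [4, 33, 47]
  FykIII (GCAGAA, off=3): no sites
  VbrIV (TCCTGCG, off=5): starts [33] → cuts [38]

Pooled cuts: [4, 33, 38, 47]

Fragments:
  [0,4): 4 bp
  [4,33): 29 bp
  [33,38): 5 bp
  [38,47): 9 bp
  [47,52): 5 bp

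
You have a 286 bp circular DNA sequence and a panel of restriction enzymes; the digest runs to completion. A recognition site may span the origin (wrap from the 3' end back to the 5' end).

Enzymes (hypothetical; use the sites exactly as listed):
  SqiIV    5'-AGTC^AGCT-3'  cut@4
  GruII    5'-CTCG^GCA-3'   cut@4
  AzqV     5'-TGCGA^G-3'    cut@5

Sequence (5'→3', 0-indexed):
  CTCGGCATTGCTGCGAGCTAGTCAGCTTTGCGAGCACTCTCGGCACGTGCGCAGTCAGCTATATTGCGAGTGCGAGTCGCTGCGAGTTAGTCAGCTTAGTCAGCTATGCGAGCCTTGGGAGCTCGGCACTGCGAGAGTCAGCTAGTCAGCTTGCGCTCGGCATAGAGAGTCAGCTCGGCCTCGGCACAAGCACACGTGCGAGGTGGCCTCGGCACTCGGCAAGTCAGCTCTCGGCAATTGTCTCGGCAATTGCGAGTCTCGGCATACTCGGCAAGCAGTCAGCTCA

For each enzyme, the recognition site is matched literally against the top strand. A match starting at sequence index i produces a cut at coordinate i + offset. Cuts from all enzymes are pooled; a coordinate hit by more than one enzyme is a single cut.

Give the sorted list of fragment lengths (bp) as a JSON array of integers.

Site scan:
  SqiIV (AGTCAGCT, off=4): starts [19, 52, 88, 97, 135, 143, 167, 221, 276] → cuts [23, 56, 92, 101, 139, 147, 171, 225, 280]
  GruII (CTCGGCA, off=4): starts [0, 38, 121, 155, 179, 207, 214, 229, 241, 257, 266] → cuts [4, 42, 125, 159, 183, 211, 218, 233, 245, 261, 270]
  AzqV (TGCGAG, off=5): starts [11, 28, 64, 70, 80, 106, 129, 196, 250] → cuts [16, 33, 69, 75, 85, 111, 134, 201, 255]

Pooled cuts: [4, 16, 23, 33, 42, 56, 69, 75, 85, 92, 101, 111, 125, 134, 139, 147, 159, 171, 183, 201, 211, 218, 225, 233, 245, 255, 261, 270, 280]

Fragments:
  4→16: 12 bp
  16→23: 7 bp
  23→33: 10 bp
  33→42: 9 bp
  42→56: 14 bp
  56→69: 13 bp
  69→75: 6 bp
  75→85: 10 bp
  85→92: 7 bp
  92→101: 9 bp
  101→111: 10 bp
  111→125: 14 bp
  125→134: 9 bp
  134→139: 5 bp
  139→147: 8 bp
  147→159: 12 bp
  159→171: 12 bp
  171→183: 12 bp
  183→201: 18 bp
  201→211: 10 bp
  211→218: 7 bp
  218→225: 7 bp
  225→233: 8 bp
  233→245: 12 bp
  245→255: 10 bp
  255→261: 6 bp
  261→270: 9 bp
  270→280: 10 bp
  280→4 (wrap): 286-280+4 = 10 bp

[5,6,6,7,7,7,7,8,8,9,9,9,9,10,10,10,10,10,10,10,12,12,12,12,12,13,14,14,18]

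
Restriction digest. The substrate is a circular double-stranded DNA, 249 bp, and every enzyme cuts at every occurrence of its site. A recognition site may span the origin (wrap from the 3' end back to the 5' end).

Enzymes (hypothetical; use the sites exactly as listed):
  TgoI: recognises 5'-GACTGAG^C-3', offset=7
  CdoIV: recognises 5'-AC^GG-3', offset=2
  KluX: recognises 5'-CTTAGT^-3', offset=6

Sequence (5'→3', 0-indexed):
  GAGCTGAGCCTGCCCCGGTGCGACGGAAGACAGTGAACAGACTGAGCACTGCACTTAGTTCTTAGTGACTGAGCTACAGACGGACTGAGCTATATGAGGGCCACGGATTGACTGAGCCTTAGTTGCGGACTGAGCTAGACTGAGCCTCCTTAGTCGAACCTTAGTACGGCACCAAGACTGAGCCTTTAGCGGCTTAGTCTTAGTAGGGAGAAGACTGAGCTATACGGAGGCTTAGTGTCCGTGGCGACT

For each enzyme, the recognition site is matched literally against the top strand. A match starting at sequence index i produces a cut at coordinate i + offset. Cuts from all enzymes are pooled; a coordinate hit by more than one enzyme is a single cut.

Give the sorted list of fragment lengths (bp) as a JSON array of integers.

Site scan:
  TgoI (GACTGAGC, off=7): starts [39, 66, 82, 109, 127, 137, 175, 212, 245] → cuts [3, 46, 73, 89, 116, 134, 144, 182, 219]
  CdoIV (ACGG, off=2): starts [22, 79, 102, 165, 223] → cuts [24, 81, 104, 167, 225]
  KluX (CTTAGT, off=6): starts [53, 60, 117, 148, 159, 192, 198, 230] → cuts [59, 66, 123, 154, 165, 198, 204, 236]

Pooled cuts: [3, 24, 46, 59, 66, 73, 81, 89, 104, 116, 123, 134, 144, 154, 165, 167, 182, 198, 204, 219, 225, 236]

Fragment lengths:
  3→24: 21 bp
  24→46: 22 bp
  46→59: 13 bp
  59→66: 7 bp
  66→73: 7 bp
  73→81: 8 bp
  81→89: 8 bp
  89→104: 15 bp
  104→116: 12 bp
  116→123: 7 bp
  123→134: 11 bp
  134→144: 10 bp
  144→154: 10 bp
  154→165: 11 bp
  165→167: 2 bp
  167→182: 15 bp
  182→198: 16 bp
  198→204: 6 bp
  204→219: 15 bp
  219→225: 6 bp
  225→236: 11 bp
  236→3 (wrap): 249-236+3 = 16 bp

[2,6,6,7,7,7,8,8,10,10,11,11,11,12,13,15,15,15,16,16,21,22]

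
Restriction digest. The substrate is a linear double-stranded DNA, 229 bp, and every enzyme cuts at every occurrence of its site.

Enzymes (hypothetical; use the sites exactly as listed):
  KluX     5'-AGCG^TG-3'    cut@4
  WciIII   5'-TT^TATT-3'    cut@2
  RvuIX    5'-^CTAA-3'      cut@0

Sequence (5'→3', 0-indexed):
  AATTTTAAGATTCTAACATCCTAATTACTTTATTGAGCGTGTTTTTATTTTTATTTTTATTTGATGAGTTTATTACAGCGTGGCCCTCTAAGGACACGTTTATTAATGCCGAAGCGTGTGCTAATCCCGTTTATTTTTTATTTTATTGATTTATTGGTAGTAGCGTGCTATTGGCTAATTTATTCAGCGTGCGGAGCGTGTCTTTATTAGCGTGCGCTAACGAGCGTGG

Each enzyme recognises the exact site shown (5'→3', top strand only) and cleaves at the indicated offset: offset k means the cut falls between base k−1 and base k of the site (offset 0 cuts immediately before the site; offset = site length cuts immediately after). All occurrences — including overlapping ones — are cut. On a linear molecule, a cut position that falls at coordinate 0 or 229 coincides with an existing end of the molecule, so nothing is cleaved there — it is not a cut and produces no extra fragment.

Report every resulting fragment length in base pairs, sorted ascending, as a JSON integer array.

Per-enzyme occurrences:
  KluX (AGCGTG, off=4): starts [35, 76, 112, 161, 185, 194, 208, 222] → cuts [39, 80, 116, 165, 189, 198, 212, 226]
  WciIII (TTTATT, off=2): starts [28, 43, 49, 55, 68, 98, 129, 136, 141, 149, 178, 202] → cuts [30, 45, 51, 57, 70, 100, 131, 138, 143, 151, 180, 204]
  RvuIX (CTAA, off=0): starts [12, 20, 87, 120, 174, 216] → cuts [12, 20, 87, 120, 174, 216]

Pooled cuts: [12, 20, 30, 39, 45, 51, 57, 70, 80, 87, 100, 116, 120, 131, 138, 143, 151, 165, 174, 180, 189, 198, 204, 212, 216, 226]

Fragment lengths:
  [0,12): 12 bp
  [12,20): 8 bp
  [20,30): 10 bp
  [30,39): 9 bp
  [39,45): 6 bp
  [45,51): 6 bp
  [51,57): 6 bp
  [57,70): 13 bp
  [70,80): 10 bp
  [80,87): 7 bp
  [87,100): 13 bp
  [100,116): 16 bp
  [116,120): 4 bp
  [120,131): 11 bp
  [131,138): 7 bp
  [138,143): 5 bp
  [143,151): 8 bp
  [151,165): 14 bp
  [165,174): 9 bp
  [174,180): 6 bp
  [180,189): 9 bp
  [189,198): 9 bp
  [198,204): 6 bp
  [204,212): 8 bp
  [212,216): 4 bp
  [216,226): 10 bp
  [226,229): 3 bp

[3,4,4,5,6,6,6,6,6,7,7,8,8,8,9,9,9,9,10,10,10,11,12,13,13,14,16]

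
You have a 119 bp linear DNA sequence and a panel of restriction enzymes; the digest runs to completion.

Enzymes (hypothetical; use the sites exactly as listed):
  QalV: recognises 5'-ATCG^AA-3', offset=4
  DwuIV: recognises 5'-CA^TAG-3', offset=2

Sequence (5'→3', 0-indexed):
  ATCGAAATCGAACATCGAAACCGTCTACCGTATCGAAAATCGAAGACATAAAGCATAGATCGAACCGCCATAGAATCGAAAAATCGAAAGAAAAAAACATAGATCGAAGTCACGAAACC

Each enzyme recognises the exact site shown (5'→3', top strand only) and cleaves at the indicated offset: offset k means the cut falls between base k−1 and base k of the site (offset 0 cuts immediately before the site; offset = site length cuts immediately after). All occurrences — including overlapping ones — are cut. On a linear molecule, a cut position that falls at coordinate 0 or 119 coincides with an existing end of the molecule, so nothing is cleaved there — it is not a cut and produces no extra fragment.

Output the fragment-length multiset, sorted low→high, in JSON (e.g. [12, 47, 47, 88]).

Scan for sites:
  QalV ATCGAA/4: at [0, 6, 13, 31, 38, 58, 74, 82, 102] ⇒ [4, 10, 17, 35, 42, 62, 78, 86, 106]
  DwuIV CATAG/2: at [53, 68, 97] ⇒ [55, 70, 99]

All cut coordinates (distinct, sorted): [4, 10, 17, 35, 42, 55, 62, 70, 78, 86, 99, 106]

Fragment lengths:
  [0,4): 4 bp
  [4,10): 6 bp
  [10,17): 7 bp
  [17,35): 18 bp
  [35,42): 7 bp
  [42,55): 13 bp
  [55,62): 7 bp
  [62,70): 8 bp
  [70,78): 8 bp
  [78,86): 8 bp
  [86,99): 13 bp
  [99,106): 7 bp
  [106,119): 13 bp

[4,6,7,7,7,7,8,8,8,13,13,13,18]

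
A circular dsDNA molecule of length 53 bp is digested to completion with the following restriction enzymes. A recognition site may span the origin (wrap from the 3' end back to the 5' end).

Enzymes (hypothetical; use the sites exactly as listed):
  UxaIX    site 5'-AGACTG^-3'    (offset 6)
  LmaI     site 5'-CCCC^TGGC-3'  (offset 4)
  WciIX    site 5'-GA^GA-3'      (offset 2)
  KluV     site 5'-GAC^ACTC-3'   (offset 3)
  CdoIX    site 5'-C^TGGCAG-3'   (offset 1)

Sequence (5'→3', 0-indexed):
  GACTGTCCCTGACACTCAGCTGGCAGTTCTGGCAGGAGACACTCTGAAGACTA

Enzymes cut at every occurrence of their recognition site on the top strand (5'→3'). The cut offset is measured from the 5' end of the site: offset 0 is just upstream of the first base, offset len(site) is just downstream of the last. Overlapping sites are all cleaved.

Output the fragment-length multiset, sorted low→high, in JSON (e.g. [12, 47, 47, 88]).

[3,7,8,8,9,18]

Scan for sites:
  UxaIX AGACTG/6: at [52] ⇒ [5]
  LmaI (CCCCTGGC, off=4): no sites
  WciIX GAGA/2: at [35] ⇒ [37]
  KluV GACACTC/3: at [10, 37] ⇒ [13, 40]
  CdoIX CTGGCAG/1: at [19, 28] ⇒ [20, 29]

All cut coordinates (distinct, sorted): [5, 13, 20, 29, 37, 40]

Fragment lengths:
  5→13: 8 bp
  13→20: 7 bp
  20→29: 9 bp
  29→37: 8 bp
  37→40: 3 bp
  40→5 (wrap): 53-40+5 = 18 bp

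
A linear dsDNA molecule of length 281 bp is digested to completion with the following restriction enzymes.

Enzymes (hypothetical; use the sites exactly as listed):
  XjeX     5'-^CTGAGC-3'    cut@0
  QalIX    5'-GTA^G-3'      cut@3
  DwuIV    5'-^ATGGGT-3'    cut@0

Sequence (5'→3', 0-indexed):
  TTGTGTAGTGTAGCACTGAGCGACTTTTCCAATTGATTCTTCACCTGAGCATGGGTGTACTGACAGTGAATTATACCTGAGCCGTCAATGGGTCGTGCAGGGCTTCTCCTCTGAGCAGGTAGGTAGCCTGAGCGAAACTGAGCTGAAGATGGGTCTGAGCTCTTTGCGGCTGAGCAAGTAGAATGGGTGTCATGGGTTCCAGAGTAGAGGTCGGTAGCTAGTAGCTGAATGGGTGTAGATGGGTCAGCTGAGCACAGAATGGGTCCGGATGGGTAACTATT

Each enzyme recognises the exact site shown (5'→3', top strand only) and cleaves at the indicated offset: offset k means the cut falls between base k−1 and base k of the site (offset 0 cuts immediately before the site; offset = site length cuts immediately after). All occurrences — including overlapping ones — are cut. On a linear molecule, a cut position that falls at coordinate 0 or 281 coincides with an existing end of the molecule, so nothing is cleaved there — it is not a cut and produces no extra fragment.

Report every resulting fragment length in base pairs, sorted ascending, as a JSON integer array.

[1,2,2,3,4,5,5,6,6,7,7,9,9,9,10,10,10,11,11,11,11,11,13,15,15,23,26,29]

Scan for sites:
  XjeX CTGAGC/0: at [15, 44, 76, 110, 127, 137, 154, 169, 247] ⇒ [15, 44, 76, 110, 127, 137, 154, 169, 247]
  QalIX GTAG/3: at [4, 9, 118, 122, 177, 203, 213, 220, 234] ⇒ [7, 12, 121, 125, 180, 206, 216, 223, 237]
  DwuIV ATGGGT/0: at [50, 87, 148, 182, 191, 228, 238, 258, 268] ⇒ [50, 87, 148, 182, 191, 228, 238, 258, 268]

Pooled cuts: [7, 12, 15, 44, 50, 76, 87, 110, 121, 125, 127, 137, 148, 154, 169, 180, 182, 191, 206, 216, 223, 228, 237, 238, 247, 258, 268]

Fragment lengths:
  [0,7): 7 bp
  [7,12): 5 bp
  [12,15): 3 bp
  [15,44): 29 bp
  [44,50): 6 bp
  [50,76): 26 bp
  [76,87): 11 bp
  [87,110): 23 bp
  [110,121): 11 bp
  [121,125): 4 bp
  [125,127): 2 bp
  [127,137): 10 bp
  [137,148): 11 bp
  [148,154): 6 bp
  [154,169): 15 bp
  [169,180): 11 bp
  [180,182): 2 bp
  [182,191): 9 bp
  [191,206): 15 bp
  [206,216): 10 bp
  [216,223): 7 bp
  [223,228): 5 bp
  [228,237): 9 bp
  [237,238): 1 bp
  [238,247): 9 bp
  [247,258): 11 bp
  [258,268): 10 bp
  [268,281): 13 bp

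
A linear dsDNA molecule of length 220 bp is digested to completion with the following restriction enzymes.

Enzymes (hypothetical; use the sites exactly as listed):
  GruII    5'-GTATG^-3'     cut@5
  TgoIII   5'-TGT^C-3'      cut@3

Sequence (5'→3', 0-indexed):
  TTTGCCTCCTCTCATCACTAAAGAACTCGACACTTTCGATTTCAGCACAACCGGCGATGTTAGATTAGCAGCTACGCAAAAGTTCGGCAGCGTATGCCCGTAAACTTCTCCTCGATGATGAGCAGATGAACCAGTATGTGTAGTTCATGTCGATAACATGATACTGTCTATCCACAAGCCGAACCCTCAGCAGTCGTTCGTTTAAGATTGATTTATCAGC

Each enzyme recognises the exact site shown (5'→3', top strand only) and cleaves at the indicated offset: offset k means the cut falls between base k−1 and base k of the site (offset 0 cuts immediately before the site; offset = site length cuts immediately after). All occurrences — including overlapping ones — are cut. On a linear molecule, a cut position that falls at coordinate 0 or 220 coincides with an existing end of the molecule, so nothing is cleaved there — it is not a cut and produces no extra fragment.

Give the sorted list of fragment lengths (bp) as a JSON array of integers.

[12,17,42,53,96]

Scan for sites:
  GruII GTATG/5: at [91, 133] ⇒ [96, 138]
  TgoIII TGTC/3: at [147, 164] ⇒ [150, 167]

All cut coordinates (distinct, sorted): [96, 138, 150, 167]

Fragment lengths:
  [0,96): 96 bp
  [96,138): 42 bp
  [138,150): 12 bp
  [150,167): 17 bp
  [167,220): 53 bp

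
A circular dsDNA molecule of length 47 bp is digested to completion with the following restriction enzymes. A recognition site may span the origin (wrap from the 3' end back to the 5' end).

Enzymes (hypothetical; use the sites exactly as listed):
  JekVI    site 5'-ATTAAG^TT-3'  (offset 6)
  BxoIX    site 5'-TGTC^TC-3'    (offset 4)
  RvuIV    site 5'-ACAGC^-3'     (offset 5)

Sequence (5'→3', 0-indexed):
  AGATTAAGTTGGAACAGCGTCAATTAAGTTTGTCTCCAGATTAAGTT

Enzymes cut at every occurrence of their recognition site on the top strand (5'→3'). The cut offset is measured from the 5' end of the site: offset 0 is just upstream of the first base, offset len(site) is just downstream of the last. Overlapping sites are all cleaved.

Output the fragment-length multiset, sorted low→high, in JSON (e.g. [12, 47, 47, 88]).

Scan for sites:
  JekVI ATTAAGTT/6: at [2, 22, 39] ⇒ [8, 28, 45]
  BxoIX TGTCTC/4: at [30] ⇒ [34]
  RvuIV ACAGC/5: at [13] ⇒ [18]

All cut coordinates (distinct, sorted): [8, 18, 28, 34, 45]

Fragment lengths:
  8→18: 10 bp
  18→28: 10 bp
  28→34: 6 bp
  34→45: 11 bp
  45→8 (wrap): 47-45+8 = 10 bp

[6,10,10,10,11]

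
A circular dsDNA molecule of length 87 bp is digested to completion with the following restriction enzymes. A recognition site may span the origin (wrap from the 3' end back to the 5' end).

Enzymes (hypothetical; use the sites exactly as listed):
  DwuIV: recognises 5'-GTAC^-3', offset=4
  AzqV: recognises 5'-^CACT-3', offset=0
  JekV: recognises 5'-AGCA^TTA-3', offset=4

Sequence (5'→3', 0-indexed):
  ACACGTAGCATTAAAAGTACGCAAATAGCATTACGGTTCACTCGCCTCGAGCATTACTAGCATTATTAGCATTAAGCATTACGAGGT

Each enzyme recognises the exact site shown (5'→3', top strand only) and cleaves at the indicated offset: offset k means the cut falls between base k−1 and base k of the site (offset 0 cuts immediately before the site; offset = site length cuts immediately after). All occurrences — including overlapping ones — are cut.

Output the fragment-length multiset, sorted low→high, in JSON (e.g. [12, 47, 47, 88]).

[7,8,8,9,9,10,10,11,15]

Scan for sites:
  DwuIV (GTAC, off=4): starts [16, 85] → cuts [2, 20]
  AzqV (CACT, off=0): starts [38] → cuts [38]
  JekV (AGCATTA, off=4): starts [6, 26, 49, 58, 67, 74] → cuts [10, 30, 53, 62, 71, 78]

All cut coordinates (distinct, sorted): [2, 10, 20, 30, 38, 53, 62, 71, 78]

Fragment lengths:
  2→10: 8 bp
  10→20: 10 bp
  20→30: 10 bp
  30→38: 8 bp
  38→53: 15 bp
  53→62: 9 bp
  62→71: 9 bp
  71→78: 7 bp
  78→2 (wrap): 87-78+2 = 11 bp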